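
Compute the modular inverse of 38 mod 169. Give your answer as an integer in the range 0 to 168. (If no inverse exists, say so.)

Run Euclid on (169, 38):
169 = 4*38 + 17
38 = 2*17 + 4
17 = 4*4 + 1
4 = 4*1 + 0
The gcd is 1. Working backward:
1 = 17 − 4·4
1 = −4·38 + 9·17
1 = 9·169 − 40·38
Thus 38·(-40) ≡ 1 (mod 169); reducing, -40 mod 169 = 129.

129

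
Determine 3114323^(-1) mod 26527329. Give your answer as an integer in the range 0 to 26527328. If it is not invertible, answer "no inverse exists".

Extended Euclidean algorithm:
26527329 = 8·3114323 + 1612745
3114323 = 1·1612745 + 1501578
1612745 = 1·1501578 + 111167
1501578 = 13·111167 + 56407
111167 = 1·56407 + 54760
56407 = 1·54760 + 1647
54760 = 33·1647 + 409
1647 = 4·409 + 11
409 = 37·11 + 2
11 = 5·2 + 1
2 = 2·1 + 0
Since gcd(3114323, 26527329) = 1, back-substitute to write 1 as a combination:
1 = 11 − 5·2
1 = −5·409 + 186·11
1 = 186·1647 − 749·409
1 = −749·54760 + 24903·1647
1 = 24903·56407 − 25652·54760
1 = −25652·111167 + 50555·56407
1 = 50555·1501578 − 682867·111167
1 = −682867·1612745 + 733422·1501578
1 = 733422·3114323 − 1416289·1612745
1 = −1416289·26527329 + 12063734·3114323
So 3114323·12063734 ≡ 1 (mod 26527329).

12063734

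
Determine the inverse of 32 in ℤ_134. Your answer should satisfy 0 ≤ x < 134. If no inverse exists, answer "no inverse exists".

no inverse exists

Euclidean algorithm on 134, 32:
134 = 4·32 + 6
32 = 5·6 + 2
6 = 3·2 + 0
Since gcd = 2 > 1, 32 is not a unit mod 134.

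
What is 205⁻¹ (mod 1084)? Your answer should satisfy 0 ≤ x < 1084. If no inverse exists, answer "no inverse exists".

349

Apply the Euclidean algorithm to 1084 and 205:
1084 = 5·205 + 59
205 = 3·59 + 28
59 = 2·28 + 3
28 = 9·3 + 1
3 = 3·1 + 0
Since gcd(205, 1084) = 1, back-substitute to write 1 as a combination:
1 = 28 − 9·3
1 = −9·59 + 19·28
1 = 19·205 − 66·59
1 = −66·1084 + 349·205
So 205·349 ≡ 1 (mod 1084).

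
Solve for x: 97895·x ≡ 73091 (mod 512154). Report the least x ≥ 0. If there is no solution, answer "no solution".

First find gcd(97895, 512154):
512154 = 5*97895 + 22679
97895 = 4*22679 + 7179
22679 = 3*7179 + 1142
7179 = 6*1142 + 327
1142 = 3*327 + 161
327 = 2*161 + 5
161 = 32*5 + 1
5 = 5*1 + 0
gcd = 1, so a unique solution mod 512154 exists.
Back-substitute for the Bézout coefficients:
1 = 161 − 32·5
1 = −32·327 + 65·161
1 = 65·1142 − 227·327
1 = −227·7179 + 1427·1142
1 = 1427·22679 − 4508·7179
1 = −4508·97895 + 19459·22679
1 = 19459·512154 − 101803·97895
So 97895·(-101803) ≡ 1 (mod 512154), giving 97895⁻¹ ≡ 410351.
x ≡ 97895⁻¹·73091 ≡ 410351·73091 ≡ 202393 (mod 512154).

202393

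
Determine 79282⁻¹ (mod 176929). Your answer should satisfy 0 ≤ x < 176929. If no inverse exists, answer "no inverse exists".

gcd(176929, 79282) by repeated division:
176929 = 2·79282 + 18365
79282 = 4·18365 + 5822
18365 = 3·5822 + 899
5822 = 6·899 + 428
899 = 2·428 + 43
428 = 9·43 + 41
43 = 1·41 + 2
41 = 20·2 + 1
2 = 2·1 + 0
The gcd is 1. Working backward:
1 = 41 − 20·2
1 = −20·43 + 21·41
1 = 21·428 − 209·43
1 = −209·899 + 439·428
1 = 439·5822 − 2843·899
1 = −2843·18365 + 8968·5822
1 = 8968·79282 − 38715·18365
1 = −38715·176929 + 86398·79282
So 79282·86398 ≡ 1 (mod 176929).

86398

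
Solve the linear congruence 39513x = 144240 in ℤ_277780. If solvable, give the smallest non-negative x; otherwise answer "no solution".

First find gcd(39513, 277780):
277780 = 7×39513 + 1189
39513 = 33×1189 + 276
1189 = 4×276 + 85
276 = 3×85 + 21
85 = 4×21 + 1
21 = 21×1 + 0
gcd = 1, so a unique solution mod 277780 exists.
Back-substitute for the Bézout coefficients:
1 = 85 − 4·21
1 = −4·276 + 13·85
1 = 13·1189 − 56·276
1 = −56·39513 + 1861·1189
1 = 1861·277780 − 13083·39513
So 39513·(-13083) ≡ 1 (mod 277780), giving 39513⁻¹ ≡ 264697.
x ≡ 39513⁻¹·144240 ≡ 264697·144240 ≡ 145400 (mod 277780).

145400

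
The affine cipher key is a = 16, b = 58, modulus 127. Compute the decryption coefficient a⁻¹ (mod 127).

Apply the Euclidean algorithm to 127 and 16:
127 = 7*16 + 15
16 = 1*15 + 1
15 = 15*1 + 0
The gcd is 1. Working backward:
1 = 16 − 15
1 = −127 + 8·16
So 16·8 ≡ 1 (mod 127).

8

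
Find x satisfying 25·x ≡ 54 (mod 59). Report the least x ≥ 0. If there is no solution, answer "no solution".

First find gcd(25, 59):
59 = 2·25 + 9
25 = 2·9 + 7
9 = 1·7 + 2
7 = 3·2 + 1
2 = 2·1 + 0
gcd = 1, so a unique solution mod 59 exists.
Back-substitute for the Bézout coefficients:
1 = 7 − 3·2
1 = −3·9 + 4·7
1 = 4·25 − 11·9
1 = −11·59 + 26·25
So 25·(26) ≡ 1 (mod 59), giving 25⁻¹ ≡ 26.
x ≡ 25⁻¹·54 ≡ 26·54 ≡ 47 (mod 59).

47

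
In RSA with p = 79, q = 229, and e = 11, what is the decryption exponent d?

6467

φ(n) = (p−1)(q−1) = 78·228 = 17784.
Need d with 11·d ≡ 1 (mod 17784). Apply the extended Euclidean algorithm:
17784 = 1616·11 + 8
11 = 1·8 + 3
8 = 2·3 + 2
3 = 1·2 + 1
2 = 2·1 + 0
Back-substitute:
1 = 3 − 2
1 = −8 + 3·3
1 = 3·11 − 4·8
1 = −4·17784 + 6467·11
So 11·6467 ≡ 1 (mod 17784), hence d = 6467.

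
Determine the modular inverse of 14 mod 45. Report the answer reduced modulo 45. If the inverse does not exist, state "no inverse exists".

29

Run Euclid on (45, 14):
45 = 3*14 + 3
14 = 4*3 + 2
3 = 1*2 + 1
2 = 2*1 + 0
gcd = 1, so the inverse exists. Back-substitute:
1 = 3 − 2
1 = −14 + 5·3
1 = 5·45 − 16·14
Thus 14·(-16) ≡ 1 (mod 45); reducing, -16 mod 45 = 29.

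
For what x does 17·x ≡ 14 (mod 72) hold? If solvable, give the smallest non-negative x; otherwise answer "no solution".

First find gcd(17, 72):
72 = 4*17 + 4
17 = 4*4 + 1
4 = 4*1 + 0
gcd = 1, so a unique solution mod 72 exists.
Back-substitute for the Bézout coefficients:
1 = 17 − 4·4
1 = −4·72 + 17·17
So 17·(17) ≡ 1 (mod 72), giving 17⁻¹ ≡ 17.
x ≡ 17⁻¹·14 ≡ 17·14 ≡ 22 (mod 72).

22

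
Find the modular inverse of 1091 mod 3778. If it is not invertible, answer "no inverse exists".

793

Extended Euclidean algorithm:
3778 = 3*1091 + 505
1091 = 2*505 + 81
505 = 6*81 + 19
81 = 4*19 + 5
19 = 3*5 + 4
5 = 1*4 + 1
4 = 4*1 + 0
Since gcd(1091, 3778) = 1, back-substitute to write 1 as a combination:
1 = 5 − 4
1 = −19 + 4·5
1 = 4·81 − 17·19
1 = −17·505 + 106·81
1 = 106·1091 − 229·505
1 = −229·3778 + 793·1091
So 1091·793 ≡ 1 (mod 3778).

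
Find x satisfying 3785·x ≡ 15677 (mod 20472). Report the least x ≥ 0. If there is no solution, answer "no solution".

1405

First find gcd(3785, 20472):
20472 = 5×3785 + 1547
3785 = 2×1547 + 691
1547 = 2×691 + 165
691 = 4×165 + 31
165 = 5×31 + 10
31 = 3×10 + 1
10 = 10×1 + 0
gcd = 1, so a unique solution mod 20472 exists.
Back-substitute for the Bézout coefficients:
1 = 31 − 3·10
1 = −3·165 + 16·31
1 = 16·691 − 67·165
1 = −67·1547 + 150·691
1 = 150·3785 − 367·1547
1 = −367·20472 + 1985·3785
So 3785·(1985) ≡ 1 (mod 20472), giving 3785⁻¹ ≡ 1985.
x ≡ 3785⁻¹·15677 ≡ 1985·15677 ≡ 1405 (mod 20472).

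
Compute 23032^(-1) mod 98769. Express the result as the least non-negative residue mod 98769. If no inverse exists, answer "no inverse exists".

gcd(98769, 23032) by repeated division:
98769 = 4·23032 + 6641
23032 = 3·6641 + 3109
6641 = 2·3109 + 423
3109 = 7·423 + 148
423 = 2·148 + 127
148 = 1·127 + 21
127 = 6·21 + 1
21 = 21·1 + 0
gcd = 1, so the inverse exists. Back-substitute:
1 = 127 − 6·21
1 = −6·148 + 7·127
1 = 7·423 − 20·148
1 = −20·3109 + 147·423
1 = 147·6641 − 314·3109
1 = −314·23032 + 1089·6641
1 = 1089·98769 − 4670·23032
So 23032·(-4670) ≡ 1 (mod 98769), and -4670 ≡ 94099 (mod 98769).

94099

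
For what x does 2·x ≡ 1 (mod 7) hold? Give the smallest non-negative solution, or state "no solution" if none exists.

4

First find gcd(2, 7):
7 = 3*2 + 1
2 = 2*1 + 0
gcd = 1, so a unique solution mod 7 exists.
Back-substitute for the Bézout coefficients:
1 = 7 − 3·2
So 2·(-3) ≡ 1 (mod 7), giving 2⁻¹ ≡ 4.
x ≡ 2⁻¹·1 ≡ 4·1 ≡ 4 (mod 7).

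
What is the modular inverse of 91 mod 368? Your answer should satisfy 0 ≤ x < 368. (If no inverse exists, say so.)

Apply the Euclidean algorithm to 368 and 91:
368 = 4×91 + 4
91 = 22×4 + 3
4 = 1×3 + 1
3 = 3×1 + 0
gcd = 1, so the inverse exists. Back-substitute:
1 = 4 − 3
1 = −91 + 23·4
1 = 23·368 − 93·91
So 91·(-93) ≡ 1 (mod 368), and -93 ≡ 275 (mod 368).

275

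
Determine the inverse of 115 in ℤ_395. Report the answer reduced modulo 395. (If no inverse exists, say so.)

no inverse exists

Euclidean algorithm on 395, 115:
395 = 3·115 + 50
115 = 2·50 + 15
50 = 3·15 + 5
15 = 3·5 + 0
Since gcd = 5 > 1, 115 is not a unit mod 395.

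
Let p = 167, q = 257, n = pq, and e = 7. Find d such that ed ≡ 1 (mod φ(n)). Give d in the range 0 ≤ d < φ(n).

6071

φ(n) = (p−1)(q−1) = 166·256 = 42496.
Need d with 7·d ≡ 1 (mod 42496). Apply the extended Euclidean algorithm:
42496 = 6070*7 + 6
7 = 1*6 + 1
6 = 6*1 + 0
Back-substitute:
1 = 7 − 6
1 = −42496 + 6071·7
So 7·6071 ≡ 1 (mod 42496), hence d = 6071.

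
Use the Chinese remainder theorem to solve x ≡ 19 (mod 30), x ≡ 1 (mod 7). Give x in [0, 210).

169

Write x = 19 + 30·k. Then 30·k ≡ 1 − 19 ≡ 3 (mod 7).
Need 30⁻¹ mod 7. Extended Euclid on (7, 2):
7 = 3·2 + 1
2 = 2·1 + 0
Back-substitute:
1 = 7 − 3·2
30⁻¹ ≡ 4 (mod 7), so k ≡ 4·3 ≡ 5 (mod 7).
x = 19 + 30·5 = 169.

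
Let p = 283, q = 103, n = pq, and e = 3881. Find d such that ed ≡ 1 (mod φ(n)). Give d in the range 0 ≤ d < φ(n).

7997

φ(n) = (p−1)(q−1) = 282·102 = 28764.
Need d with 3881·d ≡ 1 (mod 28764). Apply the extended Euclidean algorithm:
28764 = 7*3881 + 1597
3881 = 2*1597 + 687
1597 = 2*687 + 223
687 = 3*223 + 18
223 = 12*18 + 7
18 = 2*7 + 4
7 = 1*4 + 3
4 = 1*3 + 1
3 = 3*1 + 0
Back-substitute:
1 = 4 − 3
1 = −7 + 2·4
1 = 2·18 − 5·7
1 = −5·223 + 62·18
1 = 62·687 − 191·223
1 = −191·1597 + 444·687
1 = 444·3881 − 1079·1597
1 = −1079·28764 + 7997·3881
So 3881·7997 ≡ 1 (mod 28764), hence d = 7997.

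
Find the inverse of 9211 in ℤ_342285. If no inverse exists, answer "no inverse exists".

54886

Extended Euclidean algorithm:
342285 = 37×9211 + 1478
9211 = 6×1478 + 343
1478 = 4×343 + 106
343 = 3×106 + 25
106 = 4×25 + 6
25 = 4×6 + 1
6 = 6×1 + 0
gcd = 1, so the inverse exists. Back-substitute:
1 = 25 − 4·6
1 = −4·106 + 17·25
1 = 17·343 − 55·106
1 = −55·1478 + 237·343
1 = 237·9211 − 1477·1478
1 = −1477·342285 + 54886·9211
So 9211·54886 ≡ 1 (mod 342285).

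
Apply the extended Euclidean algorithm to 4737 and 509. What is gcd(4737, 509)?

Repeated division:
4737 = 9·509 + 156
509 = 3·156 + 41
156 = 3·41 + 33
41 = 1·33 + 8
33 = 4·8 + 1
8 = 8·1 + 0
gcd(4737, 509) = 1.
Express as a combination:
1 = 33 − 4·8
1 = −4·41 + 5·33
1 = 5·156 − 19·41
1 = −19·509 + 62·156
1 = 62·4737 − 577·509
So 1 = (62)·4737 + (-577)·509.

1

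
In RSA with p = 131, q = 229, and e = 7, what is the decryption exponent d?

12703

φ(n) = (p−1)(q−1) = 130·228 = 29640.
Need d with 7·d ≡ 1 (mod 29640). Apply the extended Euclidean algorithm:
29640 = 4234*7 + 2
7 = 3*2 + 1
2 = 2*1 + 0
Back-substitute:
1 = 7 − 3·2
1 = −3·29640 + 12703·7
So 7·12703 ≡ 1 (mod 29640), hence d = 12703.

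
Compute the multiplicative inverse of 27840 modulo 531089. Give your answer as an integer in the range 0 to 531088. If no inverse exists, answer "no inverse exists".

371438

Apply the Euclidean algorithm to 531089 and 27840:
531089 = 19×27840 + 2129
27840 = 13×2129 + 163
2129 = 13×163 + 10
163 = 16×10 + 3
10 = 3×3 + 1
3 = 3×1 + 0
gcd = 1, so the inverse exists. Back-substitute:
1 = 10 − 3·3
1 = −3·163 + 49·10
1 = 49·2129 − 640·163
1 = −640·27840 + 8369·2129
1 = 8369·531089 − 159651·27840
Thus 27840·(-159651) ≡ 1 (mod 531089); reducing, -159651 mod 531089 = 371438.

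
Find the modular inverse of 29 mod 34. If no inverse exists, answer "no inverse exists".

gcd(34, 29) by repeated division:
34 = 1×29 + 5
29 = 5×5 + 4
5 = 1×4 + 1
4 = 4×1 + 0
gcd = 1, so the inverse exists. Back-substitute:
1 = 5 − 4
1 = −29 + 6·5
1 = 6·34 − 7·29
Hence 29⁻¹ ≡ -7 ≡ 27 (mod 34).

27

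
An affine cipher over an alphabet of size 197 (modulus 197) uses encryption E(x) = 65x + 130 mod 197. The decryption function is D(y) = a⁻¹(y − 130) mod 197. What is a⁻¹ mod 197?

97

gcd(197, 65) by repeated division:
197 = 3*65 + 2
65 = 32*2 + 1
2 = 2*1 + 0
gcd = 1, so the inverse exists. Back-substitute:
1 = 65 − 32·2
1 = −32·197 + 97·65
So 65·97 ≡ 1 (mod 197).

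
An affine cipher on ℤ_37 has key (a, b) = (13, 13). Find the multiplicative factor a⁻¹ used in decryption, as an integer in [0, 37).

Run Euclid on (37, 13):
37 = 2×13 + 11
13 = 1×11 + 2
11 = 5×2 + 1
2 = 2×1 + 0
Since gcd(13, 37) = 1, back-substitute to write 1 as a combination:
1 = 11 − 5·2
1 = −5·13 + 6·11
1 = 6·37 − 17·13
So 13·(-17) ≡ 1 (mod 37), and -17 ≡ 20 (mod 37).

20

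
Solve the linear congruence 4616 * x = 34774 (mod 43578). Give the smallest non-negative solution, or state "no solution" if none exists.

15122

First find gcd(4616, 43578):
43578 = 9*4616 + 2034
4616 = 2*2034 + 548
2034 = 3*548 + 390
548 = 1*390 + 158
390 = 2*158 + 74
158 = 2*74 + 10
74 = 7*10 + 4
10 = 2*4 + 2
4 = 2*2 + 0
gcd = 2 and 2 | 34774, so solutions exist. Divide through by 2: 2308x ≡ 17387 (mod 21789).
Now find 2308⁻¹ mod 21789:
21789 = 9×2308 + 1017
2308 = 2×1017 + 274
1017 = 3×274 + 195
274 = 1×195 + 79
195 = 2×79 + 37
79 = 2×37 + 5
37 = 7×5 + 2
5 = 2×2 + 1
2 = 2×1 + 0
Back-substitute:
1 = 5 − 2·2
1 = −2·37 + 15·5
1 = 15·79 − 32·37
1 = −32·195 + 79·79
1 = 79·274 − 111·195
1 = −111·1017 + 412·274
1 = 412·2308 − 935·1017
1 = −935·21789 + 8827·2308
So 2308⁻¹ ≡ 8827 (mod 21789).
Then x ≡ 8827·17387 ≡ 15122 (mod 21789); the smallest non-negative solution is x = 15122.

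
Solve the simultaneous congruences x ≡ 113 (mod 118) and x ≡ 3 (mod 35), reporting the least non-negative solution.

703

Write x = 113 + 118·k. Then 118·k ≡ 3 − 113 ≡ 30 (mod 35).
Need 118⁻¹ mod 35. Extended Euclid on (35, 13):
35 = 2·13 + 9
13 = 1·9 + 4
9 = 2·4 + 1
4 = 4·1 + 0
Back-substitute:
1 = 9 − 2·4
1 = −2·13 + 3·9
1 = 3·35 − 8·13
118⁻¹ ≡ 27 (mod 35), so k ≡ 27·30 ≡ 5 (mod 35).
x = 113 + 118·5 = 703.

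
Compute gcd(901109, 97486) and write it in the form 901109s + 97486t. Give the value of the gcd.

Repeated division:
901109 = 9*97486 + 23735
97486 = 4*23735 + 2546
23735 = 9*2546 + 821
2546 = 3*821 + 83
821 = 9*83 + 74
83 = 1*74 + 9
74 = 8*9 + 2
9 = 4*2 + 1
2 = 2*1 + 0
gcd(901109, 97486) = 1.
Back-substituting:
1 = 9 − 4·2
1 = −4·74 + 33·9
1 = 33·83 − 37·74
1 = −37·821 + 366·83
1 = 366·2546 − 1135·821
1 = −1135·23735 + 10581·2546
1 = 10581·97486 − 43459·23735
1 = −43459·901109 + 401712·97486
So 1 = (-43459)·901109 + (401712)·97486.

1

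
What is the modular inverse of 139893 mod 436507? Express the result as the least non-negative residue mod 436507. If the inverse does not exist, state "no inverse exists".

gcd(436507, 139893) by repeated division:
436507 = 3×139893 + 16828
139893 = 8×16828 + 5269
16828 = 3×5269 + 1021
5269 = 5×1021 + 164
1021 = 6×164 + 37
164 = 4×37 + 16
37 = 2×16 + 5
16 = 3×5 + 1
5 = 5×1 + 0
Since gcd(139893, 436507) = 1, back-substitute to write 1 as a combination:
1 = 16 − 3·5
1 = −3·37 + 7·16
1 = 7·164 − 31·37
1 = −31·1021 + 193·164
1 = 193·5269 − 996·1021
1 = −996·16828 + 3181·5269
1 = 3181·139893 − 26444·16828
1 = −26444·436507 + 82513·139893
So 139893·82513 ≡ 1 (mod 436507).

82513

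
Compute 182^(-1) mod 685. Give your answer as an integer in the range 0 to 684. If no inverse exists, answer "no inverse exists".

Extended Euclidean algorithm:
685 = 3×182 + 139
182 = 1×139 + 43
139 = 3×43 + 10
43 = 4×10 + 3
10 = 3×3 + 1
3 = 3×1 + 0
Since gcd(182, 685) = 1, back-substitute to write 1 as a combination:
1 = 10 − 3·3
1 = −3·43 + 13·10
1 = 13·139 − 42·43
1 = −42·182 + 55·139
1 = 55·685 − 207·182
Hence 182⁻¹ ≡ -207 ≡ 478 (mod 685).

478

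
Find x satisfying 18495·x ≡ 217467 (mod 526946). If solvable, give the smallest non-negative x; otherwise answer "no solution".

436441

First find gcd(18495, 526946):
526946 = 28*18495 + 9086
18495 = 2*9086 + 323
9086 = 28*323 + 42
323 = 7*42 + 29
42 = 1*29 + 13
29 = 2*13 + 3
13 = 4*3 + 1
3 = 3*1 + 0
gcd = 1, so a unique solution mod 526946 exists.
Back-substitute for the Bézout coefficients:
1 = 13 − 4·3
1 = −4·29 + 9·13
1 = 9·42 − 13·29
1 = −13·323 + 100·42
1 = 100·9086 − 2813·323
1 = −2813·18495 + 5726·9086
1 = 5726·526946 − 163141·18495
So 18495·(-163141) ≡ 1 (mod 526946), giving 18495⁻¹ ≡ 363805.
x ≡ 18495⁻¹·217467 ≡ 363805·217467 ≡ 436441 (mod 526946).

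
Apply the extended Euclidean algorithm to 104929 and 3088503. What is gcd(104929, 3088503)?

Euclidean algorithm:
3088503 = 29*104929 + 45562
104929 = 2*45562 + 13805
45562 = 3*13805 + 4147
13805 = 3*4147 + 1364
4147 = 3*1364 + 55
1364 = 24*55 + 44
55 = 1*44 + 11
44 = 4*11 + 0
gcd(104929, 3088503) = 11.
Working backward:
11 = 55 − 44
11 = −1364 + 25·55
11 = 25·4147 − 76·1364
11 = −76·13805 + 253·4147
11 = 253·45562 − 835·13805
11 = −835·104929 + 1923·45562
11 = 1923·3088503 − 56602·104929
So 11 = (1923)·3088503 + (-56602)·104929.

11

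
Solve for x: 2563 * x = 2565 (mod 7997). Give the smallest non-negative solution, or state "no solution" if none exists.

gcd(2563, 7997):
7997 = 3*2563 + 308
2563 = 8*308 + 99
308 = 3*99 + 11
99 = 9*11 + 0
gcd = 11, but 11 ∤ 2565, so the congruence has no solution.

no solution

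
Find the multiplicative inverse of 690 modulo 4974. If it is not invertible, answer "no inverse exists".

Compute gcd(690, 4974):
4974 = 7·690 + 144
690 = 4·144 + 114
144 = 1·114 + 30
114 = 3·30 + 24
30 = 1·24 + 6
24 = 4·6 + 0
The gcd is 6, not 1, hence no inverse exists.

no inverse exists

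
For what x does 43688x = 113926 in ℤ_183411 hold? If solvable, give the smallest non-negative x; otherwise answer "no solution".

First find gcd(43688, 183411):
183411 = 4*43688 + 8659
43688 = 5*8659 + 393
8659 = 22*393 + 13
393 = 30*13 + 3
13 = 4*3 + 1
3 = 3*1 + 0
gcd = 1, so a unique solution mod 183411 exists.
Back-substitute for the Bézout coefficients:
1 = 13 − 4·3
1 = −4·393 + 121·13
1 = 121·8659 − 2666·393
1 = −2666·43688 + 13451·8659
1 = 13451·183411 − 56470·43688
So 43688·(-56470) ≡ 1 (mod 183411), giving 43688⁻¹ ≡ 126941.
x ≡ 43688⁻¹·113926 ≡ 126941·113926 ≡ 106427 (mod 183411).

106427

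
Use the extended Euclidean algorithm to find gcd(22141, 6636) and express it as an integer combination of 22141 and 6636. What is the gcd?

Apply Euclid's algorithm to 22141 and 6636:
22141 = 3·6636 + 2233
6636 = 2·2233 + 2170
2233 = 1·2170 + 63
2170 = 34·63 + 28
63 = 2·28 + 7
28 = 4·7 + 0
gcd(22141, 6636) = 7.
Express as a combination:
7 = 63 − 2·28
7 = −2·2170 + 69·63
7 = 69·2233 − 71·2170
7 = −71·6636 + 211·2233
7 = 211·22141 − 704·6636
So 7 = (211)·22141 + (-704)·6636.

7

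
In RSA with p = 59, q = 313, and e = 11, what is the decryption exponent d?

16451

φ(n) = (p−1)(q−1) = 58·312 = 18096.
Need d with 11·d ≡ 1 (mod 18096). Apply the extended Euclidean algorithm:
18096 = 1645·11 + 1
11 = 11·1 + 0
Back-substitute:
1 = 18096 − 1645·11
So 11·(-1645) ≡ 1 (mod 18096), hence d ≡ -1645 ≡ 16451 (mod 18096).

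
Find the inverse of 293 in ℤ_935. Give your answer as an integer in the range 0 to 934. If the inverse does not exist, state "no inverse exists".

Run Euclid on (935, 293):
935 = 3·293 + 56
293 = 5·56 + 13
56 = 4·13 + 4
13 = 3·4 + 1
4 = 4·1 + 0
Since gcd(293, 935) = 1, back-substitute to write 1 as a combination:
1 = 13 − 3·4
1 = −3·56 + 13·13
1 = 13·293 − 68·56
1 = −68·935 + 217·293
So 293·217 ≡ 1 (mod 935).

217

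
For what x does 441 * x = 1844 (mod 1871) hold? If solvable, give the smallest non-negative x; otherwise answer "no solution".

First find gcd(441, 1871):
1871 = 4*441 + 107
441 = 4*107 + 13
107 = 8*13 + 3
13 = 4*3 + 1
3 = 3*1 + 0
gcd = 1, so a unique solution mod 1871 exists.
Back-substitute for the Bézout coefficients:
1 = 13 − 4·3
1 = −4·107 + 33·13
1 = 33·441 − 136·107
1 = −136·1871 + 577·441
So 441·(577) ≡ 1 (mod 1871), giving 441⁻¹ ≡ 577.
x ≡ 441⁻¹·1844 ≡ 577·1844 ≡ 1260 (mod 1871).

1260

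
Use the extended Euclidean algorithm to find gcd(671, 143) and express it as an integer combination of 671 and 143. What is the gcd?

11

Apply Euclid's algorithm to 671 and 143:
671 = 4·143 + 99
143 = 1·99 + 44
99 = 2·44 + 11
44 = 4·11 + 0
gcd(671, 143) = 11.
Back-substituting:
11 = 99 − 2·44
11 = −2·143 + 3·99
11 = 3·671 − 14·143
So 11 = (3)·671 + (-14)·143.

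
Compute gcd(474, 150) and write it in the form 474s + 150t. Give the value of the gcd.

6

Apply Euclid's algorithm to 474 and 150:
474 = 3*150 + 24
150 = 6*24 + 6
24 = 4*6 + 0
gcd(474, 150) = 6.
Back-substituting:
6 = 150 − 6·24
6 = −6·474 + 19·150
So 6 = (-6)·474 + (19)·150.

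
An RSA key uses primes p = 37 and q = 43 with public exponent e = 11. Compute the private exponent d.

φ(n) = (p−1)(q−1) = 36·42 = 1512.
Need d with 11·d ≡ 1 (mod 1512). Apply the extended Euclidean algorithm:
1512 = 137×11 + 5
11 = 2×5 + 1
5 = 5×1 + 0
Back-substitute:
1 = 11 − 2·5
1 = −2·1512 + 275·11
So 11·275 ≡ 1 (mod 1512), hence d = 275.

275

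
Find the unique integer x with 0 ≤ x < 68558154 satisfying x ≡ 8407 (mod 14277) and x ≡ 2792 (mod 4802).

Write x = 8407 + 14277·k. Then 14277·k ≡ 2792 − 8407 ≡ 3989 (mod 4802).
Need 14277⁻¹ mod 4802. Extended Euclid on (4802, 4673):
4802 = 1*4673 + 129
4673 = 36*129 + 29
129 = 4*29 + 13
29 = 2*13 + 3
13 = 4*3 + 1
3 = 3*1 + 0
Back-substitute:
1 = 13 − 4·3
1 = −4·29 + 9·13
1 = 9·129 − 40·29
1 = −40·4673 + 1449·129
1 = 1449·4802 − 1489·4673
14277⁻¹ ≡ 3313 (mod 4802), so k ≡ 3313·3989 ≡ 453 (mod 4802).
x = 8407 + 14277·453 = 6475888.

6475888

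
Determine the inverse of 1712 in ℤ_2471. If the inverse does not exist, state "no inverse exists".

1745

Extended Euclidean algorithm:
2471 = 1×1712 + 759
1712 = 2×759 + 194
759 = 3×194 + 177
194 = 1×177 + 17
177 = 10×17 + 7
17 = 2×7 + 3
7 = 2×3 + 1
3 = 3×1 + 0
The gcd is 1. Working backward:
1 = 7 − 2·3
1 = −2·17 + 5·7
1 = 5·177 − 52·17
1 = −52·194 + 57·177
1 = 57·759 − 223·194
1 = −223·1712 + 503·759
1 = 503·2471 − 726·1712
Thus 1712·(-726) ≡ 1 (mod 2471); reducing, -726 mod 2471 = 1745.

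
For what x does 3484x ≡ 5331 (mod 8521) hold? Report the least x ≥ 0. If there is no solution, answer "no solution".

First find gcd(3484, 8521):
8521 = 2*3484 + 1553
3484 = 2*1553 + 378
1553 = 4*378 + 41
378 = 9*41 + 9
41 = 4*9 + 5
9 = 1*5 + 4
5 = 1*4 + 1
4 = 4*1 + 0
gcd = 1, so a unique solution mod 8521 exists.
Back-substitute for the Bézout coefficients:
1 = 5 − 4
1 = −9 + 2·5
1 = 2·41 − 9·9
1 = −9·378 + 83·41
1 = 83·1553 − 341·378
1 = −341·3484 + 765·1553
1 = 765·8521 − 1871·3484
So 3484·(-1871) ≡ 1 (mod 8521), giving 3484⁻¹ ≡ 6650.
x ≡ 3484⁻¹·5331 ≡ 6650·5331 ≡ 3790 (mod 8521).

3790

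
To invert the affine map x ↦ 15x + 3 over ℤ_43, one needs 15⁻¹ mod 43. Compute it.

23

gcd(43, 15) by repeated division:
43 = 2·15 + 13
15 = 1·13 + 2
13 = 6·2 + 1
2 = 2·1 + 0
gcd = 1, so the inverse exists. Back-substitute:
1 = 13 − 6·2
1 = −6·15 + 7·13
1 = 7·43 − 20·15
Thus 15·(-20) ≡ 1 (mod 43); reducing, -20 mod 43 = 23.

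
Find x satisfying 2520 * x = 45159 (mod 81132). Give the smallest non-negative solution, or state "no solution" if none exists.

gcd(2520, 81132):
81132 = 32*2520 + 492
2520 = 5*492 + 60
492 = 8*60 + 12
60 = 5*12 + 0
gcd = 12, but 12 ∤ 45159, so the congruence has no solution.

no solution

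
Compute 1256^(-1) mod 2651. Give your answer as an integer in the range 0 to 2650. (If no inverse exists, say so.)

534

gcd(2651, 1256) by repeated division:
2651 = 2·1256 + 139
1256 = 9·139 + 5
139 = 27·5 + 4
5 = 1·4 + 1
4 = 4·1 + 0
Since gcd(1256, 2651) = 1, back-substitute to write 1 as a combination:
1 = 5 − 4
1 = −139 + 28·5
1 = 28·1256 − 253·139
1 = −253·2651 + 534·1256
So 1256·534 ≡ 1 (mod 2651).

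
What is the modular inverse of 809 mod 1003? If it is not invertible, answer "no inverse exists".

Extended Euclidean algorithm:
1003 = 1×809 + 194
809 = 4×194 + 33
194 = 5×33 + 29
33 = 1×29 + 4
29 = 7×4 + 1
4 = 4×1 + 0
The gcd is 1. Working backward:
1 = 29 − 7·4
1 = −7·33 + 8·29
1 = 8·194 − 47·33
1 = −47·809 + 196·194
1 = 196·1003 − 243·809
Hence 809⁻¹ ≡ -243 ≡ 760 (mod 1003).

760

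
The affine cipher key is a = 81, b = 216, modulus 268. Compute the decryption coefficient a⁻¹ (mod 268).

Run Euclid on (268, 81):
268 = 3·81 + 25
81 = 3·25 + 6
25 = 4·6 + 1
6 = 6·1 + 0
The gcd is 1. Working backward:
1 = 25 − 4·6
1 = −4·81 + 13·25
1 = 13·268 − 43·81
So 81·(-43) ≡ 1 (mod 268), and -43 ≡ 225 (mod 268).

225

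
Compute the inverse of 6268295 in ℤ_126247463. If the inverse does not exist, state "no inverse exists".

Extended Euclidean algorithm:
126247463 = 20×6268295 + 881563
6268295 = 7×881563 + 97354
881563 = 9×97354 + 5377
97354 = 18×5377 + 568
5377 = 9×568 + 265
568 = 2×265 + 38
265 = 6×38 + 37
38 = 1×37 + 1
37 = 37×1 + 0
gcd = 1, so the inverse exists. Back-substitute:
1 = 38 − 37
1 = −265 + 7·38
1 = 7·568 − 15·265
1 = −15·5377 + 142·568
1 = 142·97354 − 2571·5377
1 = −2571·881563 + 23281·97354
1 = 23281·6268295 − 165538·881563
1 = −165538·126247463 + 3334041·6268295
So 6268295·3334041 ≡ 1 (mod 126247463).

3334041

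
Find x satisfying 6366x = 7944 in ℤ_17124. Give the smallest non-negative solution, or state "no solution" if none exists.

First find gcd(6366, 17124):
17124 = 2·6366 + 4392
6366 = 1·4392 + 1974
4392 = 2·1974 + 444
1974 = 4·444 + 198
444 = 2·198 + 48
198 = 4·48 + 6
48 = 8·6 + 0
gcd = 6 and 6 | 7944, so solutions exist. Divide through by 6: 1061x ≡ 1324 (mod 2854).
Now find 1061⁻¹ mod 2854:
2854 = 2·1061 + 732
1061 = 1·732 + 329
732 = 2·329 + 74
329 = 4·74 + 33
74 = 2·33 + 8
33 = 4·8 + 1
8 = 8·1 + 0
Back-substitute:
1 = 33 − 4·8
1 = −4·74 + 9·33
1 = 9·329 − 40·74
1 = −40·732 + 89·329
1 = 89·1061 − 129·732
1 = −129·2854 + 347·1061
So 1061⁻¹ ≡ 347 (mod 2854).
Then x ≡ 347·1324 ≡ 2788 (mod 2854); the smallest non-negative solution is x = 2788.

2788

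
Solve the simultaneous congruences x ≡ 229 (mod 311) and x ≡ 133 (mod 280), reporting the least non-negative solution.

Write x = 229 + 311·k. Then 311·k ≡ 133 − 229 ≡ 184 (mod 280).
Need 311⁻¹ mod 280. Extended Euclid on (280, 31):
280 = 9×31 + 1
31 = 31×1 + 0
Back-substitute:
1 = 280 − 9·31
311⁻¹ ≡ 271 (mod 280), so k ≡ 271·184 ≡ 24 (mod 280).
x = 229 + 311·24 = 7693.

7693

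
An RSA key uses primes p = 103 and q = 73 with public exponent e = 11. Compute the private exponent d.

φ(n) = (p−1)(q−1) = 102·72 = 7344.
Need d with 11·d ≡ 1 (mod 7344). Apply the extended Euclidean algorithm:
7344 = 667·11 + 7
11 = 1·7 + 4
7 = 1·4 + 3
4 = 1·3 + 1
3 = 3·1 + 0
Back-substitute:
1 = 4 − 3
1 = −7 + 2·4
1 = 2·11 − 3·7
1 = −3·7344 + 2003·11
So 11·2003 ≡ 1 (mod 7344), hence d = 2003.

2003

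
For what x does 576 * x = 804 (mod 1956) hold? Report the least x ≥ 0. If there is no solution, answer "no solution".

161

First find gcd(576, 1956):
1956 = 3×576 + 228
576 = 2×228 + 120
228 = 1×120 + 108
120 = 1×108 + 12
108 = 9×12 + 0
gcd = 12 and 12 | 804, so solutions exist. Divide through by 12: 48x ≡ 67 (mod 163).
Now find 48⁻¹ mod 163:
163 = 3×48 + 19
48 = 2×19 + 10
19 = 1×10 + 9
10 = 1×9 + 1
9 = 9×1 + 0
Back-substitute:
1 = 10 − 9
1 = −19 + 2·10
1 = 2·48 − 5·19
1 = −5·163 + 17·48
So 48⁻¹ ≡ 17 (mod 163).
Then x ≡ 17·67 ≡ 161 (mod 163); the smallest non-negative solution is x = 161.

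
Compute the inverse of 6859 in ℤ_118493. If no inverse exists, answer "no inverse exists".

74544

Apply the Euclidean algorithm to 118493 and 6859:
118493 = 17·6859 + 1890
6859 = 3·1890 + 1189
1890 = 1·1189 + 701
1189 = 1·701 + 488
701 = 1·488 + 213
488 = 2·213 + 62
213 = 3·62 + 27
62 = 2·27 + 8
27 = 3·8 + 3
8 = 2·3 + 2
3 = 1·2 + 1
2 = 2·1 + 0
gcd = 1, so the inverse exists. Back-substitute:
1 = 3 − 2
1 = −8 + 3·3
1 = 3·27 − 10·8
1 = −10·62 + 23·27
1 = 23·213 − 79·62
1 = −79·488 + 181·213
1 = 181·701 − 260·488
1 = −260·1189 + 441·701
1 = 441·1890 − 701·1189
1 = −701·6859 + 2544·1890
1 = 2544·118493 − 43949·6859
Thus 6859·(-43949) ≡ 1 (mod 118493); reducing, -43949 mod 118493 = 74544.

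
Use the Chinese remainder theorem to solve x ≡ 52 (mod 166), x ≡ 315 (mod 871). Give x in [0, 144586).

96996

Write x = 52 + 166·k. Then 166·k ≡ 315 − 52 ≡ 263 (mod 871).
Need 166⁻¹ mod 871. Extended Euclid on (871, 166):
871 = 5·166 + 41
166 = 4·41 + 2
41 = 20·2 + 1
2 = 2·1 + 0
Back-substitute:
1 = 41 − 20·2
1 = −20·166 + 81·41
1 = 81·871 − 425·166
166⁻¹ ≡ 446 (mod 871), so k ≡ 446·263 ≡ 584 (mod 871).
x = 52 + 166·584 = 96996.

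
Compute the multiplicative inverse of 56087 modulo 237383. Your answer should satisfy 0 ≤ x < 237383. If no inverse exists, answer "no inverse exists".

Run Euclid on (237383, 56087):
237383 = 4·56087 + 13035
56087 = 4·13035 + 3947
13035 = 3·3947 + 1194
3947 = 3·1194 + 365
1194 = 3·365 + 99
365 = 3·99 + 68
99 = 1·68 + 31
68 = 2·31 + 6
31 = 5·6 + 1
6 = 6·1 + 0
The gcd is 1. Working backward:
1 = 31 − 5·6
1 = −5·68 + 11·31
1 = 11·99 − 16·68
1 = −16·365 + 59·99
1 = 59·1194 − 193·365
1 = −193·3947 + 638·1194
1 = 638·13035 − 2107·3947
1 = −2107·56087 + 9066·13035
1 = 9066·237383 − 38371·56087
Thus 56087·(-38371) ≡ 1 (mod 237383); reducing, -38371 mod 237383 = 199012.

199012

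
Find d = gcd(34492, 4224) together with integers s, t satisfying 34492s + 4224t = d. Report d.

Euclidean algorithm:
34492 = 8×4224 + 700
4224 = 6×700 + 24
700 = 29×24 + 4
24 = 6×4 + 0
gcd(34492, 4224) = 4.
Working backward:
4 = 700 − 29·24
4 = −29·4224 + 175·700
4 = 175·34492 − 1429·4224
So 4 = (175)·34492 + (-1429)·4224.

4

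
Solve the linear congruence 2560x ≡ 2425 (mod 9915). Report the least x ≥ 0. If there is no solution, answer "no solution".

640

First find gcd(2560, 9915):
9915 = 3·2560 + 2235
2560 = 1·2235 + 325
2235 = 6·325 + 285
325 = 1·285 + 40
285 = 7·40 + 5
40 = 8·5 + 0
gcd = 5 and 5 | 2425, so solutions exist. Divide through by 5: 512x ≡ 485 (mod 1983).
Now find 512⁻¹ mod 1983:
1983 = 3·512 + 447
512 = 1·447 + 65
447 = 6·65 + 57
65 = 1·57 + 8
57 = 7·8 + 1
8 = 8·1 + 0
Back-substitute:
1 = 57 − 7·8
1 = −7·65 + 8·57
1 = 8·447 − 55·65
1 = −55·512 + 63·447
1 = 63·1983 − 244·512
So 512·(-244) ≡ 1 (mod 1983), i.e. 512⁻¹ ≡ 1739.
Then x ≡ 1739·485 ≡ 640 (mod 1983); the smallest non-negative solution is x = 640.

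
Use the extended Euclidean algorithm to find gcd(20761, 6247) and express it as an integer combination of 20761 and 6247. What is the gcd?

Repeated division:
20761 = 3·6247 + 2020
6247 = 3·2020 + 187
2020 = 10·187 + 150
187 = 1·150 + 37
150 = 4·37 + 2
37 = 18·2 + 1
2 = 2·1 + 0
gcd(20761, 6247) = 1.
Express as a combination:
1 = 37 − 18·2
1 = −18·150 + 73·37
1 = 73·187 − 91·150
1 = −91·2020 + 983·187
1 = 983·6247 − 3040·2020
1 = −3040·20761 + 10103·6247
So 1 = (-3040)·20761 + (10103)·6247.

1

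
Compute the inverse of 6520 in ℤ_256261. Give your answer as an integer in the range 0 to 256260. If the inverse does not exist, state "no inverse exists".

Apply the Euclidean algorithm to 256261 and 6520:
256261 = 39*6520 + 1981
6520 = 3*1981 + 577
1981 = 3*577 + 250
577 = 2*250 + 77
250 = 3*77 + 19
77 = 4*19 + 1
19 = 19*1 + 0
The gcd is 1. Working backward:
1 = 77 − 4·19
1 = −4·250 + 13·77
1 = 13·577 − 30·250
1 = −30·1981 + 103·577
1 = 103·6520 − 339·1981
1 = −339·256261 + 13324·6520
So 6520·13324 ≡ 1 (mod 256261).

13324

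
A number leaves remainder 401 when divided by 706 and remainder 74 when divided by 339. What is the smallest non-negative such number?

Write x = 401 + 706·k. Then 706·k ≡ 74 − 401 ≡ 12 (mod 339).
Need 706⁻¹ mod 339. Extended Euclid on (339, 28):
339 = 12×28 + 3
28 = 9×3 + 1
3 = 3×1 + 0
Back-substitute:
1 = 28 − 9·3
1 = −9·339 + 109·28
706⁻¹ ≡ 109 (mod 339), so k ≡ 109·12 ≡ 291 (mod 339).
x = 401 + 706·291 = 205847.

205847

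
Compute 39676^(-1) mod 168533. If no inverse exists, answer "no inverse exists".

117505

Apply the Euclidean algorithm to 168533 and 39676:
168533 = 4×39676 + 9829
39676 = 4×9829 + 360
9829 = 27×360 + 109
360 = 3×109 + 33
109 = 3×33 + 10
33 = 3×10 + 3
10 = 3×3 + 1
3 = 3×1 + 0
Since gcd(39676, 168533) = 1, back-substitute to write 1 as a combination:
1 = 10 − 3·3
1 = −3·33 + 10·10
1 = 10·109 − 33·33
1 = −33·360 + 109·109
1 = 109·9829 − 2976·360
1 = −2976·39676 + 12013·9829
1 = 12013·168533 − 51028·39676
Hence 39676⁻¹ ≡ -51028 ≡ 117505 (mod 168533).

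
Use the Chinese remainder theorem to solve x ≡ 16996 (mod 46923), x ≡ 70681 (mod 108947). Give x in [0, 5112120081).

Write x = 16996 + 46923·k. Then 46923·k ≡ 70681 − 16996 ≡ 53685 (mod 108947).
Need 46923⁻¹ mod 108947. Extended Euclid on (108947, 46923):
108947 = 2×46923 + 15101
46923 = 3×15101 + 1620
15101 = 9×1620 + 521
1620 = 3×521 + 57
521 = 9×57 + 8
57 = 7×8 + 1
8 = 8×1 + 0
Back-substitute:
1 = 57 − 7·8
1 = −7·521 + 64·57
1 = 64·1620 − 199·521
1 = −199·15101 + 1855·1620
1 = 1855·46923 − 5764·15101
1 = −5764·108947 + 13383·46923
46923⁻¹ ≡ 13383 (mod 108947), so k ≡ 13383·53685 ≡ 69837 (mod 108947).
x = 16996 + 46923·69837 = 3276978547.

3276978547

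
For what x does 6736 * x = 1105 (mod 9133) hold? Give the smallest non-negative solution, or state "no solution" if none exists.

1295

First find gcd(6736, 9133):
9133 = 1·6736 + 2397
6736 = 2·2397 + 1942
2397 = 1·1942 + 455
1942 = 4·455 + 122
455 = 3·122 + 89
122 = 1·89 + 33
89 = 2·33 + 23
33 = 1·23 + 10
23 = 2·10 + 3
10 = 3·3 + 1
3 = 3·1 + 0
gcd = 1, so a unique solution mod 9133 exists.
Back-substitute for the Bézout coefficients:
1 = 10 − 3·3
1 = −3·23 + 7·10
1 = 7·33 − 10·23
1 = −10·89 + 27·33
1 = 27·122 − 37·89
1 = −37·455 + 138·122
1 = 138·1942 − 589·455
1 = −589·2397 + 727·1942
1 = 727·6736 − 2043·2397
1 = −2043·9133 + 2770·6736
So 6736·(2770) ≡ 1 (mod 9133), giving 6736⁻¹ ≡ 2770.
x ≡ 6736⁻¹·1105 ≡ 2770·1105 ≡ 1295 (mod 9133).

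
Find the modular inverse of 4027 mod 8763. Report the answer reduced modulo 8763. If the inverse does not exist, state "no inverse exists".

gcd(8763, 4027) by repeated division:
8763 = 2×4027 + 709
4027 = 5×709 + 482
709 = 1×482 + 227
482 = 2×227 + 28
227 = 8×28 + 3
28 = 9×3 + 1
3 = 3×1 + 0
The gcd is 1. Working backward:
1 = 28 − 9·3
1 = −9·227 + 73·28
1 = 73·482 − 155·227
1 = −155·709 + 228·482
1 = 228·4027 − 1295·709
1 = −1295·8763 + 2818·4027
So 4027·2818 ≡ 1 (mod 8763).

2818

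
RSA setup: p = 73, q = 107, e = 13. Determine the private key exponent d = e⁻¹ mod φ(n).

7045

φ(n) = (p−1)(q−1) = 72·106 = 7632.
Need d with 13·d ≡ 1 (mod 7632). Apply the extended Euclidean algorithm:
7632 = 587·13 + 1
13 = 13·1 + 0
Back-substitute:
1 = 7632 − 587·13
So 13·(-587) ≡ 1 (mod 7632), hence d ≡ -587 ≡ 7045 (mod 7632).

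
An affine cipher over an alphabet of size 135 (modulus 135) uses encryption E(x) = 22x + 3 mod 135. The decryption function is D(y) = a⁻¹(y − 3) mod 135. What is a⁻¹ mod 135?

43

gcd(135, 22) by repeated division:
135 = 6*22 + 3
22 = 7*3 + 1
3 = 3*1 + 0
Since gcd(22, 135) = 1, back-substitute to write 1 as a combination:
1 = 22 − 7·3
1 = −7·135 + 43·22
So 22·43 ≡ 1 (mod 135).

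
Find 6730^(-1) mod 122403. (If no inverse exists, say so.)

Extended Euclidean algorithm:
122403 = 18·6730 + 1263
6730 = 5·1263 + 415
1263 = 3·415 + 18
415 = 23·18 + 1
18 = 18·1 + 0
gcd = 1, so the inverse exists. Back-substitute:
1 = 415 − 23·18
1 = −23·1263 + 70·415
1 = 70·6730 − 373·1263
1 = −373·122403 + 6784·6730
So 6730·6784 ≡ 1 (mod 122403).

6784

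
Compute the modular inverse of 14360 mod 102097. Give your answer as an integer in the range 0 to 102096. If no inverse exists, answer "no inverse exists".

gcd(102097, 14360) by repeated division:
102097 = 7*14360 + 1577
14360 = 9*1577 + 167
1577 = 9*167 + 74
167 = 2*74 + 19
74 = 3*19 + 17
19 = 1*17 + 2
17 = 8*2 + 1
2 = 2*1 + 0
The gcd is 1. Working backward:
1 = 17 − 8·2
1 = −8·19 + 9·17
1 = 9·74 − 35·19
1 = −35·167 + 79·74
1 = 79·1577 − 746·167
1 = −746·14360 + 6793·1577
1 = 6793·102097 − 48297·14360
Thus 14360·(-48297) ≡ 1 (mod 102097); reducing, -48297 mod 102097 = 53800.

53800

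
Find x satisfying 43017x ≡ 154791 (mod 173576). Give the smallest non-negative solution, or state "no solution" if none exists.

9143

First find gcd(43017, 173576):
173576 = 4×43017 + 1508
43017 = 28×1508 + 793
1508 = 1×793 + 715
793 = 1×715 + 78
715 = 9×78 + 13
78 = 6×13 + 0
gcd = 13 and 13 | 154791, so solutions exist. Divide through by 13: 3309x ≡ 11907 (mod 13352).
Now find 3309⁻¹ mod 13352:
13352 = 4×3309 + 116
3309 = 28×116 + 61
116 = 1×61 + 55
61 = 1×55 + 6
55 = 9×6 + 1
6 = 6×1 + 0
Back-substitute:
1 = 55 − 9·6
1 = −9·61 + 10·55
1 = 10·116 − 19·61
1 = −19·3309 + 542·116
1 = 542·13352 − 2187·3309
So 3309·(-2187) ≡ 1 (mod 13352), i.e. 3309⁻¹ ≡ 11165.
Then x ≡ 11165·11907 ≡ 9143 (mod 13352); the smallest non-negative solution is x = 9143.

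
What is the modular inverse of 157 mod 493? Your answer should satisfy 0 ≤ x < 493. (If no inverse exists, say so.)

Apply the Euclidean algorithm to 493 and 157:
493 = 3·157 + 22
157 = 7·22 + 3
22 = 7·3 + 1
3 = 3·1 + 0
The gcd is 1. Working backward:
1 = 22 − 7·3
1 = −7·157 + 50·22
1 = 50·493 − 157·157
So 157·(-157) ≡ 1 (mod 493), and -157 ≡ 336 (mod 493).

336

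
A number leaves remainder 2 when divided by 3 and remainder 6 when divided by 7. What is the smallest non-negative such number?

Write x = 2 + 3·k. Then 3·k ≡ 6 − 2 ≡ 4 (mod 7).
Need 3⁻¹ mod 7. Extended Euclid on (7, 3):
7 = 2×3 + 1
3 = 3×1 + 0
Back-substitute:
1 = 7 − 2·3
3⁻¹ ≡ 5 (mod 7), so k ≡ 5·4 ≡ 6 (mod 7).
x = 2 + 3·6 = 20.

20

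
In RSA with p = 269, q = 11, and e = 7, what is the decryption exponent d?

φ(n) = (p−1)(q−1) = 268·10 = 2680.
Need d with 7·d ≡ 1 (mod 2680). Apply the extended Euclidean algorithm:
2680 = 382*7 + 6
7 = 1*6 + 1
6 = 6*1 + 0
Back-substitute:
1 = 7 − 6
1 = −2680 + 383·7
So 7·383 ≡ 1 (mod 2680), hence d = 383.

383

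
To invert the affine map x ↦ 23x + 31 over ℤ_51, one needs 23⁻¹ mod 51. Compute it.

20

Extended Euclidean algorithm:
51 = 2·23 + 5
23 = 4·5 + 3
5 = 1·3 + 2
3 = 1·2 + 1
2 = 2·1 + 0
Since gcd(23, 51) = 1, back-substitute to write 1 as a combination:
1 = 3 − 2
1 = −5 + 2·3
1 = 2·23 − 9·5
1 = −9·51 + 20·23
So 23·20 ≡ 1 (mod 51).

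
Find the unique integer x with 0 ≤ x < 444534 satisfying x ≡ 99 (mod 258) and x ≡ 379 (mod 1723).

Write x = 99 + 258·k. Then 258·k ≡ 379 − 99 ≡ 280 (mod 1723).
Need 258⁻¹ mod 1723. Extended Euclid on (1723, 258):
1723 = 6*258 + 175
258 = 1*175 + 83
175 = 2*83 + 9
83 = 9*9 + 2
9 = 4*2 + 1
2 = 2*1 + 0
Back-substitute:
1 = 9 − 4·2
1 = −4·83 + 37·9
1 = 37·175 − 78·83
1 = −78·258 + 115·175
1 = 115·1723 − 768·258
258⁻¹ ≡ 955 (mod 1723), so k ≡ 955·280 ≡ 335 (mod 1723).
x = 99 + 258·335 = 86529.

86529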